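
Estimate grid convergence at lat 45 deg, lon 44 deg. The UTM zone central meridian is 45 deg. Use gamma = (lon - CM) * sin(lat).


gamma = (44 - 45) * sin(45) = -1 * 0.707107 = -0.707 degrees

-0.707 degrees


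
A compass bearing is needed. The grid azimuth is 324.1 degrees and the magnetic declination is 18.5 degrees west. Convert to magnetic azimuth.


magnetic azimuth = grid azimuth - declination (east +ve)
mag_az = 324.1 - -18.5 = 342.6 degrees

342.6 degrees


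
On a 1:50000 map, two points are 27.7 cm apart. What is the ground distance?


ground = 27.7 cm * 50000 / 100 = 13850.0 m = 13.85 km

13.85 km


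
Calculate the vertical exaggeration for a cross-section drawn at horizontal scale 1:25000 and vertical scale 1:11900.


VE = horizontal_scale / vertical_scale = 25000 / 11900 ≈ 2.1

2.1x


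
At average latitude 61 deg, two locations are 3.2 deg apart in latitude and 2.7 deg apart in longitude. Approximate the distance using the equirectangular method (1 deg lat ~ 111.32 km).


dlat_km = 3.2 * 111.32 = 356.224
dlon_km = 2.7 * 111.32 * cos(61) ≈ 145.716
dist = sqrt(356.224^2 + 145.716^2) ≈ 384.9 km

384.9 km


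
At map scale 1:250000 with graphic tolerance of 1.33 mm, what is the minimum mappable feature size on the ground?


ground = 1.33 mm * 250000 / 1000 = 332.5 m

332.5 m


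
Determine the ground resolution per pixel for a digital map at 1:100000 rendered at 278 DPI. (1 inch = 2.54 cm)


pixel_cm = 2.54 / 278 ≈ 0.009137 cm
ground = pixel_cm * 100000 / 100 = 2.54 * 100000 / (278 * 100) = 254000 / 27800 ≈ 9.14 m

9.14 m


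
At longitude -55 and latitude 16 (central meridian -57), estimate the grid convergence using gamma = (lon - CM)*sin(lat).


gamma = (-55 - -57) * sin(16) = 2 * 0.275637 = 0.551 degrees

0.551 degrees


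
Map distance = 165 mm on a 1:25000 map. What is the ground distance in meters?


ground = 165 mm * 25000 / 1000 = 4125.0 m

4125.0 m


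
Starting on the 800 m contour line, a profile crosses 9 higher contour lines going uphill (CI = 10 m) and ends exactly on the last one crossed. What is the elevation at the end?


elevation = 800 + 9 * 10 = 890 m

890 m


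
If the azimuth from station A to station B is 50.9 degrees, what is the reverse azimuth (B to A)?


back azimuth = (50.9 + 180) mod 360 = 230.9 degrees

230.9 degrees


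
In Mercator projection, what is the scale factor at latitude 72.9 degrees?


SF = 1 / cos(72.9) = 1 / 0.29404 = 3.401

3.401


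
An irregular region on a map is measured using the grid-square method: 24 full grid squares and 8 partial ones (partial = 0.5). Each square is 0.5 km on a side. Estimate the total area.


effective squares = 24 + 8 * 0.5 = 28.0
area = 28.0 * 0.25 = 7.0 km^2

7.0 km^2


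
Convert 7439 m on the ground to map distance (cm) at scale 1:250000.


map_cm = 7439 * 100 / 250000 = 2.9756 cm ≈ 2.98 cm

2.98 cm


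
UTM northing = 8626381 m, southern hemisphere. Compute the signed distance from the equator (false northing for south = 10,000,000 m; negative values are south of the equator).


For southern: actual = 8626381 - 10000000 = -1373619 m

-1373619 m


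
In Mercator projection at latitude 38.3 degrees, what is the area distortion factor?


area_distortion = 1/cos^2(38.3) = 1.624

1.624


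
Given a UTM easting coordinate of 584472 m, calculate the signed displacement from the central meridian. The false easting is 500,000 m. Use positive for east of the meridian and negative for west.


displacement = 584472 - 500000 = 84472 m

84472 m


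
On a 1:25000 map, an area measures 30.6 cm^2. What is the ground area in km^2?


ground_area = 30.6 * (25000/100)^2 = 1912500.0 m^2 = 1.9125 km^2 ≈ 1.913 km^2

1.913 km^2


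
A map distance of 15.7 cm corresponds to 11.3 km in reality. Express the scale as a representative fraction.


ground = 11.3 km = 1130000 cm; RF denominator = ground / map = 1130000 / 15.7 ≈ 71975; RF = 1:71975

1:71975


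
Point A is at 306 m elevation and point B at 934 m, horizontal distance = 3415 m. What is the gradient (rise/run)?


gradient = (934 - 306) / 3415 = 628 / 3415 = 0.1839

0.1839


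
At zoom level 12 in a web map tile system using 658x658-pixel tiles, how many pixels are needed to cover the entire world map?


tiles per axis = 2^12 = 4096
total tiles = 4096^2 = 16777216
pixels per axis = 4096 * 658 = 2695168
total pixels = 2695168^2 = 7263930548224

7263930548224 pixels


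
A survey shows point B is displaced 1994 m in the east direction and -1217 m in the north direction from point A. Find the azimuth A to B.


az = atan2(1994, -1217) = 121.4 deg
adjusted to 0-360: 121.4 degrees

121.4 degrees


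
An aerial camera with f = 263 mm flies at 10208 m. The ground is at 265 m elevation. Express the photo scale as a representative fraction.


scale = f / (H - h) = 263 mm / 9943 m = 263 / 9943000 = 1:37806

1:37806


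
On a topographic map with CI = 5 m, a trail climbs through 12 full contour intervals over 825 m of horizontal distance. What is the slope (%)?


elevation change = 12 * 5 = 60 m
slope = 60 / 825 * 100 = 7.3%

7.3%


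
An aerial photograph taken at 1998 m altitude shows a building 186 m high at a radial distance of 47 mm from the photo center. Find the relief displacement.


d = h * r / H = 186 * 47 / 1998 = 4.38 mm

4.38 mm


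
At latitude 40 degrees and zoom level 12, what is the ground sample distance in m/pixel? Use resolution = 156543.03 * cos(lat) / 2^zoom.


res = 156543.03 * cos(40) / 2^12 = 156543.03 * 0.76604444 / 4096 = 29.28 m/pixel

29.28 m/pixel


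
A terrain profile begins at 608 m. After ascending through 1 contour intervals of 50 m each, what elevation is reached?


elevation = 608 + 1 * 50 = 658 m

658 m


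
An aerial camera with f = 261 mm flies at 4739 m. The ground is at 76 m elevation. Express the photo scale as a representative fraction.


scale = f / (H - h) = 261 mm / 4663 m = 261 / 4663000 = 1:17866

1:17866


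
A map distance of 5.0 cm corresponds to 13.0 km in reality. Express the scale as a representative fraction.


ground = 13.0 km = 1300000 cm; RF denominator = ground / map = 1300000 / 5.0 = 260000; RF = 1:260000

1:260000


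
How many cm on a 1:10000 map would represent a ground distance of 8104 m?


map_cm = 8104 * 100 / 10000 = 81.04 cm

81.04 cm


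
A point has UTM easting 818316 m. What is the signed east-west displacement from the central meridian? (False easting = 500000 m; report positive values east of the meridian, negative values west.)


displacement = 818316 - 500000 = 318316 m

318316 m


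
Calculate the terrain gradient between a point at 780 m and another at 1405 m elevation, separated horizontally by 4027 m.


gradient = (1405 - 780) / 4027 = 625 / 4027 = 0.1552

0.1552


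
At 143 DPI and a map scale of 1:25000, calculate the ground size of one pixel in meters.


pixel_cm = 2.54 / 143 ≈ 0.017762 cm
ground = pixel_cm * 25000 / 100 = 2.54 * 25000 / (143 * 100) = 63500 / 14300 ≈ 4.44 m

4.44 m


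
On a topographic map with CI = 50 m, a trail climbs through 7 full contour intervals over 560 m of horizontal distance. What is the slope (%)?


elevation change = 7 * 50 = 350 m
slope = 350 / 560 * 100 = 62.5%

62.5%


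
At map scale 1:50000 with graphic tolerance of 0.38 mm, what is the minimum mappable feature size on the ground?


ground = 0.38 mm * 50000 / 1000 = 19.0 m

19.0 m


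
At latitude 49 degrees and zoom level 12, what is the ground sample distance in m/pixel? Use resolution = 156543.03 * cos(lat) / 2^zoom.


res = 156543.03 * cos(49) / 2^12 = 156543.03 * 0.65605903 / 4096 = 25.07 m/pixel

25.07 m/pixel


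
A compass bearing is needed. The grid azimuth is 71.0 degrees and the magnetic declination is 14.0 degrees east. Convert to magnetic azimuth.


magnetic azimuth = grid azimuth - declination (east +ve)
mag_az = 71.0 - 14.0 = 57.0 degrees

57.0 degrees


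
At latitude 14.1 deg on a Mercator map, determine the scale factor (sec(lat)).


SF = 1 / cos(14.1) = 1 / 0.969872 = 1.031

1.031


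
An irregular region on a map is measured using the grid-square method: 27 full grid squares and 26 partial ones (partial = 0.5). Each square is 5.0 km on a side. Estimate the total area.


effective squares = 27 + 26 * 0.5 = 40.0
area = 40.0 * 25.0 = 1000.0 km^2

1000.0 km^2


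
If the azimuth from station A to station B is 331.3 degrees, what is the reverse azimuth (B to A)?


back azimuth = (331.3 + 180) mod 360 = 151.3 degrees

151.3 degrees


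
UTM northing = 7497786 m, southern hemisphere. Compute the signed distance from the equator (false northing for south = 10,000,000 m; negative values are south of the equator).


For southern: actual = 7497786 - 10000000 = -2502214 m

-2502214 m


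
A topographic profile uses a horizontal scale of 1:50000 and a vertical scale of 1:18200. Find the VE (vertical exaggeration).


VE = horizontal_scale / vertical_scale = 50000 / 18200 ≈ 2.7

2.7x


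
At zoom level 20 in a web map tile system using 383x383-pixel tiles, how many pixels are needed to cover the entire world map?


tiles per axis = 2^20 = 1048576
total tiles = 1048576^2 = 1099511627776
pixels per axis = 1048576 * 383 = 401604608
total pixels = 401604608^2 = 161286261166833664

161286261166833664 pixels


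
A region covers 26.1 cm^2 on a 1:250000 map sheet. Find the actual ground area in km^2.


ground_area = 26.1 * (250000/100)^2 = 163125000.0 m^2 = 163.125 km^2

163.125 km^2


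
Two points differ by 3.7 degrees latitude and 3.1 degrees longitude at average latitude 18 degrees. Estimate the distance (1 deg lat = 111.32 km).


dlat_km = 3.7 * 111.32 = 411.884
dlon_km = 3.1 * 111.32 * cos(18) ≈ 328.202
dist = sqrt(411.884^2 + 328.202^2) ≈ 526.7 km

526.7 km


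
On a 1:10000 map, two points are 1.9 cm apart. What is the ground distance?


ground = 1.9 cm * 10000 / 100 = 190.0 m

190.0 m


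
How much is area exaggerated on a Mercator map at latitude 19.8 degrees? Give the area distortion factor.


area_distortion = 1/cos^2(19.8) = 1.13

1.13


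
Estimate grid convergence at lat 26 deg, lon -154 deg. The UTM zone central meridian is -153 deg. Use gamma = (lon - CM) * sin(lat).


gamma = (-154 - -153) * sin(26) = -1 * 0.438371 = -0.438 degrees

-0.438 degrees


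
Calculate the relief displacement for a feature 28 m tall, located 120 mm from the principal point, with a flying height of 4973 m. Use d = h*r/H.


d = h * r / H = 28 * 120 / 4973 = 0.68 mm

0.68 mm


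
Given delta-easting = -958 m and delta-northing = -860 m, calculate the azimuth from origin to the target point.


az = atan2(-958, -860) = -131.9 deg
adjusted to 0-360: 228.1 degrees

228.1 degrees


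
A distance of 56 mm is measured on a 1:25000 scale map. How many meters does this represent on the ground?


ground = 56 mm * 25000 / 1000 = 1400.0 m

1400.0 m


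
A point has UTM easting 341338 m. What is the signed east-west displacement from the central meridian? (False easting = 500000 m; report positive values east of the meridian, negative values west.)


displacement = 341338 - 500000 = -158662 m

-158662 m


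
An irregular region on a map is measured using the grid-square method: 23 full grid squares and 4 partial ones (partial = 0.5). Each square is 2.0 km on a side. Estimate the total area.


effective squares = 23 + 4 * 0.5 = 25.0
area = 25.0 * 4.0 = 100.0 km^2

100.0 km^2


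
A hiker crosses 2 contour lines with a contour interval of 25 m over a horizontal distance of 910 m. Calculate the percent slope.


elevation change = 2 * 25 = 50 m
slope = 50 / 910 * 100 = 5.5%

5.5%


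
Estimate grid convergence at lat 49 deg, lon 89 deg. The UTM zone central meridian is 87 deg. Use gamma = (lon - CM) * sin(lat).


gamma = (89 - 87) * sin(49) = 2 * 0.75471 = 1.509 degrees

1.509 degrees


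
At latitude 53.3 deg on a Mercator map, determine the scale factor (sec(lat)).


SF = 1 / cos(53.3) = 1 / 0.597625 = 1.673

1.673


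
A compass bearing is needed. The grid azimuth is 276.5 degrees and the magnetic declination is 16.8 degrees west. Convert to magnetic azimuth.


magnetic azimuth = grid azimuth - declination (east +ve)
mag_az = 276.5 - -16.8 = 293.3 degrees

293.3 degrees


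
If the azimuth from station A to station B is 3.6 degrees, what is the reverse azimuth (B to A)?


back azimuth = (3.6 + 180) mod 360 = 183.6 degrees

183.6 degrees


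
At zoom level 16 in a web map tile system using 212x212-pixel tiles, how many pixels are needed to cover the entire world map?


tiles per axis = 2^16 = 65536
total tiles = 65536^2 = 4294967296
pixels per axis = 65536 * 212 = 13893632
total pixels = 13893632^2 = 193033010151424

193033010151424 pixels


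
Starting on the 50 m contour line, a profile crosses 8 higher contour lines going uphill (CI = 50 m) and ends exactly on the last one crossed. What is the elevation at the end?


elevation = 50 + 8 * 50 = 450 m

450 m


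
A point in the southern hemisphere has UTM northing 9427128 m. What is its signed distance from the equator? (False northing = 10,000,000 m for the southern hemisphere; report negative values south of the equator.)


For southern: actual = 9427128 - 10000000 = -572872 m

-572872 m


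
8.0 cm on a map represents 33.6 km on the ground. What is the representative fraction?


ground = 33.6 km = 3360000 cm; RF denominator = ground / map = 3360000 / 8.0 = 420000; RF = 1:420000

1:420000


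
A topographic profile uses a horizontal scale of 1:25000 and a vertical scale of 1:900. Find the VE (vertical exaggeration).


VE = horizontal_scale / vertical_scale = 25000 / 900 ≈ 27.8

27.8x


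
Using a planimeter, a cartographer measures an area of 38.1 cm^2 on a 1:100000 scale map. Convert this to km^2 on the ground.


ground_area = 38.1 * (100000/100)^2 = 38100000.0 m^2 = 38.1 km^2

38.1 km^2


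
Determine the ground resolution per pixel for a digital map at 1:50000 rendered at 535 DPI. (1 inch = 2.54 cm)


pixel_cm = 2.54 / 535 ≈ 0.004748 cm
ground = pixel_cm * 50000 / 100 = 2.54 * 50000 / (535 * 100) = 127000 / 53500 ≈ 2.37 m

2.37 m


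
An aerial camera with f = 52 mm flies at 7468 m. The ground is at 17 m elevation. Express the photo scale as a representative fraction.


scale = f / (H - h) = 52 mm / 7451 m = 52 / 7451000 = 1:143288

1:143288


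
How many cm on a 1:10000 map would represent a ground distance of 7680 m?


map_cm = 7680 * 100 / 10000 = 76.8 cm

76.8 cm


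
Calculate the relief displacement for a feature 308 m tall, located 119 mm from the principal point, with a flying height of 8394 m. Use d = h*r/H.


d = h * r / H = 308 * 119 / 8394 = 4.37 mm

4.37 mm


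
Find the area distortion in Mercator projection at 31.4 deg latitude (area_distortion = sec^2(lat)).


area_distortion = 1/cos^2(31.4) = 1.373

1.373


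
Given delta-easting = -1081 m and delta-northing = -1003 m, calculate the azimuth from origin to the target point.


az = atan2(-1081, -1003) = -132.9 deg
adjusted to 0-360: 227.1 degrees

227.1 degrees


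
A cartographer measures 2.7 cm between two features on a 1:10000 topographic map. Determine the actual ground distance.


ground = 2.7 cm * 10000 / 100 = 270.0 m

270.0 m


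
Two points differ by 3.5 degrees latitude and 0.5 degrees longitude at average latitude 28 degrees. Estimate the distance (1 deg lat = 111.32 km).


dlat_km = 3.5 * 111.32 = 389.62
dlon_km = 0.5 * 111.32 * cos(28) ≈ 49.145
dist = sqrt(389.62^2 + 49.145^2) ≈ 392.7 km

392.7 km


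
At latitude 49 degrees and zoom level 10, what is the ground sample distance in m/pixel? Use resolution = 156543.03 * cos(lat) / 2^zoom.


res = 156543.03 * cos(49) / 2^10 = 156543.03 * 0.65605903 / 1024 = 100.29 m/pixel

100.29 m/pixel


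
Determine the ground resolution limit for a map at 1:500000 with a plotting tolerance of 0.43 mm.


ground = 0.43 mm * 500000 / 1000 = 215.0 m

215.0 m


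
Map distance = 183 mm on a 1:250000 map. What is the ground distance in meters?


ground = 183 mm * 250000 / 1000 = 45750.0 m

45750.0 m


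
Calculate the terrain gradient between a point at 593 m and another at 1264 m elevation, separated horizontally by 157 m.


gradient = (1264 - 593) / 157 = 671 / 157 = 4.2739

4.2739


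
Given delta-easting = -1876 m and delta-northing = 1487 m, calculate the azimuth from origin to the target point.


az = atan2(-1876, 1487) = -51.6 deg
adjusted to 0-360: 308.4 degrees

308.4 degrees


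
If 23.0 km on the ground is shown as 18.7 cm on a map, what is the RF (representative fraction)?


ground = 23.0 km = 2300000 cm; RF denominator = ground / map = 2300000 / 18.7 ≈ 122995; RF = 1:122995

1:122995


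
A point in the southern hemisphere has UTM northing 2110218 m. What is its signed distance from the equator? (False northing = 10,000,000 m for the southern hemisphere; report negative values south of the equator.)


For southern: actual = 2110218 - 10000000 = -7889782 m

-7889782 m


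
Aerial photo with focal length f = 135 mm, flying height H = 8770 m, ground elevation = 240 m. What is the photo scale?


scale = f / (H - h) = 135 mm / 8530 m = 135 / 8530000 = 1:63185

1:63185


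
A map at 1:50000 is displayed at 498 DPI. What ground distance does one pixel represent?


pixel_cm = 2.54 / 498 ≈ 0.0051 cm
ground = pixel_cm * 50000 / 100 = 2.54 * 50000 / (498 * 100) = 127000 / 49800 ≈ 2.55 m

2.55 m


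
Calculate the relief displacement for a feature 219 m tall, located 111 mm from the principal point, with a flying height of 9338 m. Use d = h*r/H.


d = h * r / H = 219 * 111 / 9338 = 2.6 mm

2.6 mm


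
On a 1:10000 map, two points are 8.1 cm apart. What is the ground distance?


ground = 8.1 cm * 10000 / 100 = 810.0 m

810.0 m


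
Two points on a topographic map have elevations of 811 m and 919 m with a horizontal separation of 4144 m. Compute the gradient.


gradient = (919 - 811) / 4144 = 108 / 4144 = 0.0261

0.0261


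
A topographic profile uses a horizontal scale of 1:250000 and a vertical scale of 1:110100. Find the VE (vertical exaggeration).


VE = horizontal_scale / vertical_scale = 250000 / 110100 ≈ 2.3

2.3x


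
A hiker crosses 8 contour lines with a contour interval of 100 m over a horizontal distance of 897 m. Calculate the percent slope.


elevation change = 8 * 100 = 800 m
slope = 800 / 897 * 100 = 89.2%

89.2%


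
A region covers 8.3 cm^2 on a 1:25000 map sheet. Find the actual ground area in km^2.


ground_area = 8.3 * (25000/100)^2 = 518750.0 m^2 = 0.51875 km^2 ≈ 0.519 km^2

0.519 km^2


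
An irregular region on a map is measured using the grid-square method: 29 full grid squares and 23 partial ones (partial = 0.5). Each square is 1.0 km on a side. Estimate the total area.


effective squares = 29 + 23 * 0.5 = 40.5
area = 40.5 * 1.0 = 40.5 km^2

40.5 km^2


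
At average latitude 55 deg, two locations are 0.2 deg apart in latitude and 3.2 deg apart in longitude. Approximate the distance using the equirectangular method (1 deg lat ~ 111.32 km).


dlat_km = 0.2 * 111.32 = 22.264
dlon_km = 3.2 * 111.32 * cos(55) ≈ 204.322
dist = sqrt(22.264^2 + 204.322^2) ≈ 205.5 km

205.5 km


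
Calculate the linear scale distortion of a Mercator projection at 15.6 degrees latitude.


SF = 1 / cos(15.6) = 1 / 0.963163 = 1.038

1.038


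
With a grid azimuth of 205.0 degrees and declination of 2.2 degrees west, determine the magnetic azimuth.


magnetic azimuth = grid azimuth - declination (east +ve)
mag_az = 205.0 - -2.2 = 207.2 degrees

207.2 degrees


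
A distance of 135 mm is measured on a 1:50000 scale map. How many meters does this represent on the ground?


ground = 135 mm * 50000 / 1000 = 6750.0 m

6750.0 m


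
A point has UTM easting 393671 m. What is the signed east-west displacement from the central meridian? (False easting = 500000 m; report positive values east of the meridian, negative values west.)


displacement = 393671 - 500000 = -106329 m

-106329 m


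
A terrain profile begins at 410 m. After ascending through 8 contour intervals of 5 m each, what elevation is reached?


elevation = 410 + 8 * 5 = 450 m

450 m


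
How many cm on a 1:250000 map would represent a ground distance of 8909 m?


map_cm = 8909 * 100 / 250000 = 3.5636 cm ≈ 3.56 cm

3.56 cm


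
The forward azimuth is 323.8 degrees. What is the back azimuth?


back azimuth = (323.8 + 180) mod 360 = 143.8 degrees

143.8 degrees


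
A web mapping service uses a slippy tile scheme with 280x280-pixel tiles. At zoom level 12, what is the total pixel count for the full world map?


tiles per axis = 2^12 = 4096
total tiles = 4096^2 = 16777216
pixels per axis = 4096 * 280 = 1146880
total pixels = 1146880^2 = 1315333734400

1315333734400 pixels


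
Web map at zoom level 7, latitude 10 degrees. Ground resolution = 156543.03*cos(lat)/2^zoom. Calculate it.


res = 156543.03 * cos(10) / 2^7 = 156543.03 * 0.98480775 / 128 = 1204.41 m/pixel

1204.41 m/pixel


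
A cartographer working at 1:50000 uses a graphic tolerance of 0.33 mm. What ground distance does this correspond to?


ground = 0.33 mm * 50000 / 1000 = 16.5 m

16.5 m


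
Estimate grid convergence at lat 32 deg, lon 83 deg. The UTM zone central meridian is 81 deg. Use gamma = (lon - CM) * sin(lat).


gamma = (83 - 81) * sin(32) = 2 * 0.529919 = 1.06 degrees

1.06 degrees


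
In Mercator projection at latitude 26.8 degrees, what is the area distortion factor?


area_distortion = 1/cos^2(26.8) = 1.255

1.255


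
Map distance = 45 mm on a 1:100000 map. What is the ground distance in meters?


ground = 45 mm * 100000 / 1000 = 4500.0 m

4500.0 m


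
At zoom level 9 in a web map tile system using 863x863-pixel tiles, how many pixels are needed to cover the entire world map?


tiles per axis = 2^9 = 512
total tiles = 512^2 = 262144
pixels per axis = 512 * 863 = 441856
total pixels = 441856^2 = 195236724736

195236724736 pixels


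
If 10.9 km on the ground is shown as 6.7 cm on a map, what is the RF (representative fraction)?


ground = 10.9 km = 1090000 cm; RF denominator = ground / map = 1090000 / 6.7 ≈ 162687; RF = 1:162687

1:162687


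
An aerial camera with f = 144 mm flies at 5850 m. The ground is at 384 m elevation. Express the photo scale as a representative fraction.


scale = f / (H - h) = 144 mm / 5466 m = 144 / 5466000 = 1:37958

1:37958


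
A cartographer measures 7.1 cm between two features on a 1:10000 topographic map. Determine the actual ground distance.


ground = 7.1 cm * 10000 / 100 = 710.0 m

710.0 m


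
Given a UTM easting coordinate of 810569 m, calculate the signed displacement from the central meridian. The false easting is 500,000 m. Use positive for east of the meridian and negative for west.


displacement = 810569 - 500000 = 310569 m

310569 m


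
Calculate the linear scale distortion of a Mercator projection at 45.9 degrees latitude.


SF = 1 / cos(45.9) = 1 / 0.695913 = 1.437

1.437


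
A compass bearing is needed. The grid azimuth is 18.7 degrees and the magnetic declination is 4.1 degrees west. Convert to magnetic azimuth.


magnetic azimuth = grid azimuth - declination (east +ve)
mag_az = 18.7 - -4.1 = 22.8 degrees

22.8 degrees


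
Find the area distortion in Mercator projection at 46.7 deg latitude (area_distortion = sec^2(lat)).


area_distortion = 1/cos^2(46.7) = 2.126

2.126


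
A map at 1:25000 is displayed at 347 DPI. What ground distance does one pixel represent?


pixel_cm = 2.54 / 347 ≈ 0.00732 cm
ground = pixel_cm * 25000 / 100 = 2.54 * 25000 / (347 * 100) = 63500 / 34700 ≈ 1.83 m

1.83 m


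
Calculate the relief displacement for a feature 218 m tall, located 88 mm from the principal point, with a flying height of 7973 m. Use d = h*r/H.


d = h * r / H = 218 * 88 / 7973 = 2.41 mm

2.41 mm


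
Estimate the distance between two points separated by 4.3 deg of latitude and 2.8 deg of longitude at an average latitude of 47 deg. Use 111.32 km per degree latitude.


dlat_km = 4.3 * 111.32 = 478.676
dlon_km = 2.8 * 111.32 * cos(47) ≈ 212.576
dist = sqrt(478.676^2 + 212.576^2) ≈ 523.8 km

523.8 km


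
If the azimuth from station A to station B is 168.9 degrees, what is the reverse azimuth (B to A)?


back azimuth = (168.9 + 180) mod 360 = 348.9 degrees

348.9 degrees


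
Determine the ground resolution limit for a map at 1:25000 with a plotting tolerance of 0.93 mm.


ground = 0.93 mm * 25000 / 1000 = 23.25 m

23.25 m


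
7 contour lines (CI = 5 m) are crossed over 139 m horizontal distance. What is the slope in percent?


elevation change = 7 * 5 = 35 m
slope = 35 / 139 * 100 = 25.2%

25.2%


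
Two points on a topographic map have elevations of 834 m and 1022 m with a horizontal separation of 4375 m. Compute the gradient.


gradient = (1022 - 834) / 4375 = 188 / 4375 = 0.043

0.043


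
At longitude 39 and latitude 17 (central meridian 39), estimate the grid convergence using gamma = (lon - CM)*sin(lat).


gamma = (39 - 39) * sin(17) = 0 * 0.292372 = 0.0 degrees

0.0 degrees


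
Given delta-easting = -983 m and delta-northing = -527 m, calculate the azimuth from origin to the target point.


az = atan2(-983, -527) = -118.2 deg
adjusted to 0-360: 241.8 degrees

241.8 degrees


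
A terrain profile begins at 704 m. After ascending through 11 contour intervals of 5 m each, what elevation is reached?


elevation = 704 + 11 * 5 = 759 m

759 m


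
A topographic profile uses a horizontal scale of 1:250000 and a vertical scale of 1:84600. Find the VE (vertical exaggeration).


VE = horizontal_scale / vertical_scale = 250000 / 84600 ≈ 3.0

3.0x


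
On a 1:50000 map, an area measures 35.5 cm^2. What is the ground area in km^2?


ground_area = 35.5 * (50000/100)^2 = 8875000.0 m^2 = 8.875 km^2

8.875 km^2


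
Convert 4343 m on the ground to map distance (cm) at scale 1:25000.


map_cm = 4343 * 100 / 25000 = 17.372 cm ≈ 17.37 cm

17.37 cm


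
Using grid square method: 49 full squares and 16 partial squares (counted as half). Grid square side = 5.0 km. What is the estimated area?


effective squares = 49 + 16 * 0.5 = 57.0
area = 57.0 * 25.0 = 1425.0 km^2

1425.0 km^2


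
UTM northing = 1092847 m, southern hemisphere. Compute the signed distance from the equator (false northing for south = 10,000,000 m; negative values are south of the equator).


For southern: actual = 1092847 - 10000000 = -8907153 m

-8907153 m


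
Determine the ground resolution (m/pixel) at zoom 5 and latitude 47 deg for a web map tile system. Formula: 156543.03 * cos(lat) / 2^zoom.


res = 156543.03 * cos(47) / 2^5 = 156543.03 * 0.68199836 / 32 = 3336.32 m/pixel

3336.32 m/pixel


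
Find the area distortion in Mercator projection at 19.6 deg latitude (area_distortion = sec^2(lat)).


area_distortion = 1/cos^2(19.6) = 1.127

1.127


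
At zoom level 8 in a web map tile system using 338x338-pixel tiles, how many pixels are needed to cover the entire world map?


tiles per axis = 2^8 = 256
total tiles = 256^2 = 65536
pixels per axis = 256 * 338 = 86528
total pixels = 86528^2 = 7487094784

7487094784 pixels


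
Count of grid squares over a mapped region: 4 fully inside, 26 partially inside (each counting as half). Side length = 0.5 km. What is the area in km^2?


effective squares = 4 + 26 * 0.5 = 17.0
area = 17.0 * 0.25 = 4.25 km^2

4.25 km^2


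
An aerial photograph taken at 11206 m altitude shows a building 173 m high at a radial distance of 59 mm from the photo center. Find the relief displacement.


d = h * r / H = 173 * 59 / 11206 = 0.91 mm

0.91 mm


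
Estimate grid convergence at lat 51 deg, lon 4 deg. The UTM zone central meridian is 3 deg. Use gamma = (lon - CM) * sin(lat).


gamma = (4 - 3) * sin(51) = 1 * 0.777146 = 0.777 degrees

0.777 degrees


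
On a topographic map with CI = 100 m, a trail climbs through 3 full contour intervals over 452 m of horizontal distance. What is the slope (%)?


elevation change = 3 * 100 = 300 m
slope = 300 / 452 * 100 = 66.4%

66.4%


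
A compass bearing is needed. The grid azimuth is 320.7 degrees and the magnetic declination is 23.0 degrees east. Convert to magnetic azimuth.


magnetic azimuth = grid azimuth - declination (east +ve)
mag_az = 320.7 - 23.0 = 297.7 degrees

297.7 degrees


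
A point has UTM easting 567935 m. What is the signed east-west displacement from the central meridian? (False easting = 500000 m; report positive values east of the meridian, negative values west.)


displacement = 567935 - 500000 = 67935 m

67935 m


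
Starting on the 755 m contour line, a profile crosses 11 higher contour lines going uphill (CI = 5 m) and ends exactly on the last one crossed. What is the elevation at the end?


elevation = 755 + 11 * 5 = 810 m

810 m


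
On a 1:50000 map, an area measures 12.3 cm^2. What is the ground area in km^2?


ground_area = 12.3 * (50000/100)^2 = 3075000.0 m^2 = 3.075 km^2

3.075 km^2


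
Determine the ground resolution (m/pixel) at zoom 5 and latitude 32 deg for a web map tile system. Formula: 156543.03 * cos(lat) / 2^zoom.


res = 156543.03 * cos(32) / 2^5 = 156543.03 * 0.8480481 / 32 = 4148.63 m/pixel

4148.63 m/pixel


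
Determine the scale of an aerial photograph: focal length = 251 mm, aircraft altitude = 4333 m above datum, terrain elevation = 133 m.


scale = f / (H - h) = 251 mm / 4200 m = 251 / 4200000 = 1:16733

1:16733


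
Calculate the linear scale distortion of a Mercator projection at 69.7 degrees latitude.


SF = 1 / cos(69.7) = 1 / 0.346936 = 2.882

2.882


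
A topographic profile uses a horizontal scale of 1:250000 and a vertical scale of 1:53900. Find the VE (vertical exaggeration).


VE = horizontal_scale / vertical_scale = 250000 / 53900 ≈ 4.6

4.6x


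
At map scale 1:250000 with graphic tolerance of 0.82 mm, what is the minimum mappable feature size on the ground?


ground = 0.82 mm * 250000 / 1000 = 205.0 m

205.0 m


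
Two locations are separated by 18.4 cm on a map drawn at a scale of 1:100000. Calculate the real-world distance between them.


ground = 18.4 cm * 100000 / 100 = 18400.0 m = 18.4 km

18.4 km


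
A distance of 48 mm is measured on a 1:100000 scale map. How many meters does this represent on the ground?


ground = 48 mm * 100000 / 1000 = 4800.0 m

4800.0 m


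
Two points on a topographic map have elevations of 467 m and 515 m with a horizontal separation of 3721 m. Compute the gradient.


gradient = (515 - 467) / 3721 = 48 / 3721 = 0.0129

0.0129


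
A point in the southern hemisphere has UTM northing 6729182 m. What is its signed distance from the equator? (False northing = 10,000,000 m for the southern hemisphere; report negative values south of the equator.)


For southern: actual = 6729182 - 10000000 = -3270818 m

-3270818 m


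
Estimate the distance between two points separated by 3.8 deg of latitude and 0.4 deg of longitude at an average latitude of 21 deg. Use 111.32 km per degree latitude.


dlat_km = 3.8 * 111.32 = 423.016
dlon_km = 0.4 * 111.32 * cos(21) ≈ 41.57
dist = sqrt(423.016^2 + 41.57^2) ≈ 425.1 km

425.1 km


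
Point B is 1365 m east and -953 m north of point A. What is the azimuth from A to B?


az = atan2(1365, -953) = 124.9 deg
adjusted to 0-360: 124.9 degrees

124.9 degrees


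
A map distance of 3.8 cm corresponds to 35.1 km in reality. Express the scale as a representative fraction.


ground = 35.1 km = 3510000 cm; RF denominator = ground / map = 3510000 / 3.8 ≈ 923684; RF = 1:923684

1:923684


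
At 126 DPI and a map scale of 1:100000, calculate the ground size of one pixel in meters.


pixel_cm = 2.54 / 126 ≈ 0.020159 cm
ground = pixel_cm * 100000 / 100 = 2.54 * 100000 / (126 * 100) = 254000 / 12600 ≈ 20.16 m

20.16 m


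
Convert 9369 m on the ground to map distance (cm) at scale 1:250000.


map_cm = 9369 * 100 / 250000 = 3.7476 cm ≈ 3.75 cm

3.75 cm


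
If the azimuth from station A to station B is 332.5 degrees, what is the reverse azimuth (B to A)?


back azimuth = (332.5 + 180) mod 360 = 152.5 degrees

152.5 degrees


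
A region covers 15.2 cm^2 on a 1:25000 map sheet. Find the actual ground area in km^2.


ground_area = 15.2 * (25000/100)^2 = 950000.0 m^2 = 0.95 km^2

0.95 km^2


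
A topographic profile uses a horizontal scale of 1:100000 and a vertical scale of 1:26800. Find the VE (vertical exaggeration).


VE = horizontal_scale / vertical_scale = 100000 / 26800 ≈ 3.7

3.7x


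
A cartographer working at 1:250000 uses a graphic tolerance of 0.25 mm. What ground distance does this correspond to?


ground = 0.25 mm * 250000 / 1000 = 62.5 m

62.5 m


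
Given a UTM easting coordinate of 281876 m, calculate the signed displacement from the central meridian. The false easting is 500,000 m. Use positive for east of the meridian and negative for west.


displacement = 281876 - 500000 = -218124 m

-218124 m


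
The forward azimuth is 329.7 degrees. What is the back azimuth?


back azimuth = (329.7 + 180) mod 360 = 149.7 degrees

149.7 degrees


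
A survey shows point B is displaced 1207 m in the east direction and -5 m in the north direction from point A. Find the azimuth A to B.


az = atan2(1207, -5) = 90.2 deg
adjusted to 0-360: 90.2 degrees

90.2 degrees


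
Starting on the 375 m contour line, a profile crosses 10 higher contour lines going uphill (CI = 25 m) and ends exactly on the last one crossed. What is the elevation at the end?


elevation = 375 + 10 * 25 = 625 m

625 m


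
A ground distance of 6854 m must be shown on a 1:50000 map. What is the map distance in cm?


map_cm = 6854 * 100 / 50000 = 13.708 cm ≈ 13.71 cm

13.71 cm


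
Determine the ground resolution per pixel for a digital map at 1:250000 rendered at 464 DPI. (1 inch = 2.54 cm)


pixel_cm = 2.54 / 464 ≈ 0.005474 cm
ground = pixel_cm * 250000 / 100 = 2.54 * 250000 / (464 * 100) = 635000 / 46400 ≈ 13.69 m

13.69 m


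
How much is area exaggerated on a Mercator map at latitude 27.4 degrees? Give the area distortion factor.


area_distortion = 1/cos^2(27.4) = 1.269

1.269


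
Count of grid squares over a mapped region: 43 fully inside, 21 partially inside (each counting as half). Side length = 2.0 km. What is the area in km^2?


effective squares = 43 + 21 * 0.5 = 53.5
area = 53.5 * 4.0 = 214.0 km^2

214.0 km^2


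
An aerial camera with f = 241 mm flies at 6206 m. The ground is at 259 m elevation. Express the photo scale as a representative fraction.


scale = f / (H - h) = 241 mm / 5947 m = 241 / 5947000 = 1:24676

1:24676


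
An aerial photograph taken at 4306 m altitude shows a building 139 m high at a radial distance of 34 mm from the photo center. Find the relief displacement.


d = h * r / H = 139 * 34 / 4306 = 1.1 mm

1.1 mm


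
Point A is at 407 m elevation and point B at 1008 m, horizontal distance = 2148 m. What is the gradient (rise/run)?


gradient = (1008 - 407) / 2148 = 601 / 2148 = 0.2798

0.2798


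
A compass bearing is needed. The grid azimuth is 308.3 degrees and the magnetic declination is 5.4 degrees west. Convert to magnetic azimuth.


magnetic azimuth = grid azimuth - declination (east +ve)
mag_az = 308.3 - -5.4 = 313.7 degrees

313.7 degrees


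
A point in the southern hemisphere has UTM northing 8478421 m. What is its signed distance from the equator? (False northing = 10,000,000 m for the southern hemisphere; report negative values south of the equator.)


For southern: actual = 8478421 - 10000000 = -1521579 m

-1521579 m


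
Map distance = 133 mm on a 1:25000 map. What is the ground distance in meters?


ground = 133 mm * 25000 / 1000 = 3325.0 m

3325.0 m


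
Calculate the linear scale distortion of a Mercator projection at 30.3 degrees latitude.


SF = 1 / cos(30.3) = 1 / 0.863396 = 1.158

1.158


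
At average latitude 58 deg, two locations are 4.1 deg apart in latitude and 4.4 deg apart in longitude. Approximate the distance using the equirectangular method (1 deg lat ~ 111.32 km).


dlat_km = 4.1 * 111.32 = 456.412
dlon_km = 4.4 * 111.32 * cos(58) ≈ 259.559
dist = sqrt(456.412^2 + 259.559^2) ≈ 525.1 km

525.1 km


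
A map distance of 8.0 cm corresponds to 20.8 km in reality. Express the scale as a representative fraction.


ground = 20.8 km = 2080000 cm; RF denominator = ground / map = 2080000 / 8.0 = 260000; RF = 1:260000

1:260000


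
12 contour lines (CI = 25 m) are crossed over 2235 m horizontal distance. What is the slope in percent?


elevation change = 12 * 25 = 300 m
slope = 300 / 2235 * 100 = 13.4%

13.4%


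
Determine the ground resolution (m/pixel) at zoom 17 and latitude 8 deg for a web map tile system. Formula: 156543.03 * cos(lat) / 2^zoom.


res = 156543.03 * cos(8) / 2^17 = 156543.03 * 0.99026807 / 131072 = 1.18 m/pixel

1.18 m/pixel


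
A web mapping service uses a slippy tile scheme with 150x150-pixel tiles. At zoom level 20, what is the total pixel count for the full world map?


tiles per axis = 2^20 = 1048576
total tiles = 1048576^2 = 1099511627776
pixels per axis = 1048576 * 150 = 157286400
total pixels = 157286400^2 = 24739011624960000

24739011624960000 pixels


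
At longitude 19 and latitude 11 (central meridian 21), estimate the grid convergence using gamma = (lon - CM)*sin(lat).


gamma = (19 - 21) * sin(11) = -2 * 0.190809 = -0.382 degrees

-0.382 degrees


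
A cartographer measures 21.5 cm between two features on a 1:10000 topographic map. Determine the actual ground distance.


ground = 21.5 cm * 10000 / 100 = 2150.0 m = 2.15 km

2.15 km


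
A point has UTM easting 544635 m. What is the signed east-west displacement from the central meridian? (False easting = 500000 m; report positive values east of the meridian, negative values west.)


displacement = 544635 - 500000 = 44635 m

44635 m


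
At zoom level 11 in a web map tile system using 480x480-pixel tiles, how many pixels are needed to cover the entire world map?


tiles per axis = 2^11 = 2048
total tiles = 2048^2 = 4194304
pixels per axis = 2048 * 480 = 983040
total pixels = 983040^2 = 966367641600

966367641600 pixels


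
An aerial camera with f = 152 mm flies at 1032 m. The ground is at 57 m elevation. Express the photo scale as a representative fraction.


scale = f / (H - h) = 152 mm / 975 m = 152 / 975000 = 1:6414

1:6414


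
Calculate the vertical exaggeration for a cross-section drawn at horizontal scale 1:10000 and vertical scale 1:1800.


VE = horizontal_scale / vertical_scale = 10000 / 1800 ≈ 5.6

5.6x


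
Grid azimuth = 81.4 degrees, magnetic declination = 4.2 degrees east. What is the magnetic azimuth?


magnetic azimuth = grid azimuth - declination (east +ve)
mag_az = 81.4 - 4.2 = 77.2 degrees

77.2 degrees


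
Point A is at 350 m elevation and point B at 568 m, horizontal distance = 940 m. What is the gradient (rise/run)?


gradient = (568 - 350) / 940 = 218 / 940 = 0.2319

0.2319


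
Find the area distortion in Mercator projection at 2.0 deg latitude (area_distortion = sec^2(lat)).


area_distortion = 1/cos^2(2.0) = 1.001

1.001


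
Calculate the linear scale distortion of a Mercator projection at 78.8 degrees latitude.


SF = 1 / cos(78.8) = 1 / 0.194234 = 5.148

5.148
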